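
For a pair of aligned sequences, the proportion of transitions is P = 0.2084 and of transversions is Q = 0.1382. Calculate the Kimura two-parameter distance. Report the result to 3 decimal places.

Under the Kimura two-parameter model, d = −½ ln(1 − 2P − Q) − ¼ ln(1 − 2Q).
1 − 2P − Q = 0.445, giving −½ ln(0.445) = 0.404840.
1 − 2Q = 0.7236, giving −¼ ln(0.7236) = 0.080879.
d = 0.404840 + 0.080879 = 0.485719.

0.486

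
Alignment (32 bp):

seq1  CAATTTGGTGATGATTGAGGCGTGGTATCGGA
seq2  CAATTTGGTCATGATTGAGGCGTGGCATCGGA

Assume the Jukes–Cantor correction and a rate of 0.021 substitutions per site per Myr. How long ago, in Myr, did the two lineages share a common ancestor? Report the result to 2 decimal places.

1.55

The sequences differ at 2 of 32 sites (10, 26), so p = 2/32 = 0.0625.
d = −(3/4) ln(1 − 4p/3) = −0.75 ln(1 − 0.083333) = −0.75 ln(0.916667)
  = −0.75 × (-0.087011) = 0.065258 substitutions/site.
Under a molecular clock d = 2μt, so t = d/(2μ) = 0.065258 / (2 × 0.021) = 1.55 Myr.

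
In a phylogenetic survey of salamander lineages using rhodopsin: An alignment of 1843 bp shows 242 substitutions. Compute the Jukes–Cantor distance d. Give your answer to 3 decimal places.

0.144

p = 242/1843 ≈ 0.131308.
d = −(3/4) ln(1 − 4p/3) = −0.75 ln(1 − 0.175077) = −0.75 ln(0.824923)
  = −0.75 × (-0.192465) = 0.144349 substitutions/site.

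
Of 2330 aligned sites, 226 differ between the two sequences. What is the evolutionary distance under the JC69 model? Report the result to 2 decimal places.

0.10

p = 226/2330 ≈ 0.096996.
d = −(3/4) ln(1 − 4p/3) = −0.75 ln(1 − 0.129328) = −0.75 ln(0.870672)
  = −0.75 × (-0.138490) = 0.103868 substitutions/site.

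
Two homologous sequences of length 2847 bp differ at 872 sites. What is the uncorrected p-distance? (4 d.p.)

0.3063

p = 872/2847 = 0.306287… ≈ 0.3063 (to 4 d.p.).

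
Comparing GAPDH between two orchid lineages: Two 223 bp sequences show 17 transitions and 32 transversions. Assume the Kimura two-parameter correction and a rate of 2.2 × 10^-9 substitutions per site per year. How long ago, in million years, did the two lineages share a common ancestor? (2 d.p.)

P = 17/223 ≈ 0.076233 and Q = 32/223 ≈ 0.143498.
Under the Kimura two-parameter model, d = −½ ln(1 − 2P − Q) − ¼ ln(1 − 2Q).
1 − 2P − Q = 0.704036, giving −½ ln(0.704036) = 0.175463.
1 − 2Q = 0.713004, giving −¼ ln(0.713004) = 0.084567.
d = 0.175463 + 0.084567 = 0.260030.
Under a molecular clock d = 2μt, so t = d/(2μ) = 0.260030 / (2 × 2.2 × 10^-9) = 59.10 million years.

59.10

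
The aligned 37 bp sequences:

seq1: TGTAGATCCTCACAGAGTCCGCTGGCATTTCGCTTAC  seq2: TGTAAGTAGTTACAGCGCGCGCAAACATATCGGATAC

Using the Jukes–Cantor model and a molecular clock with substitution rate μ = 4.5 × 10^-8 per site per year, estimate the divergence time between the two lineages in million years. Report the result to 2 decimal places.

5.85

The sequences differ at 14 of 37 sites, so p = 14/37 ≈ 0.378378.
d = −(3/4) ln(1 − 4p/3) = −0.75 ln(1 − 0.504504) = −0.75 ln(0.495496)
  = −0.75 × (-0.702196) = 0.526647 substitutions/site.
Under a molecular clock d = 2μt, so t = d/(2μ) = 0.526647 / (2 × 4.5 × 10^-8) = 5.85 million years.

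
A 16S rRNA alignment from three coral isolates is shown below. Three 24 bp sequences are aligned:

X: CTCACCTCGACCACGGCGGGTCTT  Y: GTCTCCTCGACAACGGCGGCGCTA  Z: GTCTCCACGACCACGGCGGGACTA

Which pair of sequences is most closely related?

Y and Z

X–Y: 6/24 differ, p = 0.250, d = 0.304.
X–Z: 5/24 differ, p = 0.208, d = 0.244.
Y–Z: 4/24 differ, p = 0.167, d = 0.188.
The smallest distance is between Y and Z.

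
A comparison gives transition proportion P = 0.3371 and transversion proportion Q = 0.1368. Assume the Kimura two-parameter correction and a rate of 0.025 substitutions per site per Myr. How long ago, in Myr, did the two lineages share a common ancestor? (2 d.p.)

18.26

Under the Kimura two-parameter model, d = −½ ln(1 − 2P − Q) − ¼ ln(1 − 2Q).
1 − 2P − Q = 0.189, giving −½ ln(0.189) = 0.833004.
1 − 2Q = 0.7264, giving −¼ ln(0.7264) = 0.079914.
d = 0.833004 + 0.079914 = 0.912918.
Under a molecular clock d = 2μt, so t = d/(2μ) = 0.912918 / (2 × 0.025) = 18.26 Myr.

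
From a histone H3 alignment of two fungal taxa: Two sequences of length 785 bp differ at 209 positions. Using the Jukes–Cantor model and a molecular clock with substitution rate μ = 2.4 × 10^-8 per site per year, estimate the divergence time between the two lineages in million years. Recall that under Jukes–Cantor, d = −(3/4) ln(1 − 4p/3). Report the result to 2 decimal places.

p = 209/785 ≈ 0.266242.
d = −(3/4) ln(1 − 4p/3) = −0.75 ln(1 − 0.354989) = −0.75 ln(0.645011)
  = −0.75 × (-0.438488) = 0.328866 substitutions/site.
Under a molecular clock d = 2μt, so t = d/(2μ) = 0.328866 / (2 × 2.4 × 10^-8) = 6.85 million years.

6.85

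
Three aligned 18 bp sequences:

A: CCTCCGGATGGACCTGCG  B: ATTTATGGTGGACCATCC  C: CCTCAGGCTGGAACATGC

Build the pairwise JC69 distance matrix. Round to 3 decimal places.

A–B: 9/18 sites differ → p = 0.5, d = −0.75 ln(1 − 0.666667) = 0.823960 ≈ 0.824.
A–C: 7/18 sites differ → p ≈ 0.388889, d = −0.75 ln(1 − 0.518519) = 0.548166 ≈ 0.548.
B–C: 7/18 sites differ → p ≈ 0.388889, d = −0.75 ln(1 − 0.518519) = 0.548166 ≈ 0.548.

d(A,B) = 0.824, d(A,C) = 0.548, d(B,C) = 0.548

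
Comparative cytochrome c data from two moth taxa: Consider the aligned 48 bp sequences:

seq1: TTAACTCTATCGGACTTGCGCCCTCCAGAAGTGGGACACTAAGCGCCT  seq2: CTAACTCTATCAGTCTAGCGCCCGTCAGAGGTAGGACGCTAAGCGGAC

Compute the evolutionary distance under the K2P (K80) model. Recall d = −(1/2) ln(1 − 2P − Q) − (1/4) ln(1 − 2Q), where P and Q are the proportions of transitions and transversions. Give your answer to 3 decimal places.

0.310

Of 48 sites, 7 differences are transitions and 5 are transversions, so P = 7/48 ≈ 0.145833 and Q = 5/48 ≈ 0.104167.
Under the Kimura two-parameter model, d = −½ ln(1 − 2P − Q) − ¼ ln(1 − 2Q).
1 − 2P − Q = 0.604167, giving −½ ln(0.604167) = 0.251952.
1 − 2Q = 0.791666, giving −¼ ln(0.791666) = 0.058404.
d = 0.251952 + 0.058404 = 0.310356.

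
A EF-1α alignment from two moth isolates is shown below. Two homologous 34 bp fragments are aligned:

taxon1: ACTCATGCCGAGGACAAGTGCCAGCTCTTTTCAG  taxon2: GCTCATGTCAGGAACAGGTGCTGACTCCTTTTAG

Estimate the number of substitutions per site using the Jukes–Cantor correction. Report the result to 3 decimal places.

0.423

The sequences differ at 11 of 34 sites, so p = 11/34 ≈ 0.323529.
d = −(3/4) ln(1 − 4p/3) = −0.75 ln(1 − 0.431372) = −0.75 ln(0.568628)
  = −0.75 × (-0.564529) = 0.423397 substitutions/site.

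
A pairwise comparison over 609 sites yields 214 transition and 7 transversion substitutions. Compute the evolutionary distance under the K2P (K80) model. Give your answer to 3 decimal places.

P = 214/609 ≈ 0.351396 and Q = 7/609 ≈ 0.011494.
Under the Kimura two-parameter model, d = −½ ln(1 − 2P − Q) − ¼ ln(1 − 2Q).
1 − 2P − Q = 0.285714, giving −½ ln(0.285714) = 0.626382.
1 − 2Q = 0.977012, giving −¼ ln(0.977012) = 0.005814.
d = 0.626382 + 0.005814 = 0.632196.

0.632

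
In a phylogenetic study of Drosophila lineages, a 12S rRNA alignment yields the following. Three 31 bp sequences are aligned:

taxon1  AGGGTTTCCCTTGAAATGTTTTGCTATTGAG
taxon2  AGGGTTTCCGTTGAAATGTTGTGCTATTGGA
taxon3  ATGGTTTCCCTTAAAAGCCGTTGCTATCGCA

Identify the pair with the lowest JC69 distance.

taxon1 and taxon2

taxon1–taxon2: 4/31 differ, p = 0.129, d = 0.142.
taxon1–taxon3: 9/31 differ, p = 0.290, d = 0.367.
taxon2–taxon3: 10/31 differ, p = 0.323, d = 0.422.
The smallest distance is between taxon1 and taxon2.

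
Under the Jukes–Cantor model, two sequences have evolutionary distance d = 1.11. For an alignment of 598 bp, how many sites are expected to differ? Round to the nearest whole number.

346

Invert JC69: p = (3/4)(1 − e^(−4d/3)) = 0.75 × (1 − e^(-1.48)) = 0.75 × (1 − 0.227638) = 0.579272.
Expected differing sites = pL ≈ 0.579272 × 598 = 346.404656 ≈ 346.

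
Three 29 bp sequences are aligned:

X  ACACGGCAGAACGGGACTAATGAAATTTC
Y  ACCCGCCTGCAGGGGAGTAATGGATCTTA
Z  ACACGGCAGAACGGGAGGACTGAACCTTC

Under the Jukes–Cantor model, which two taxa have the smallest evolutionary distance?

X and Z

X–Y: 10/29 differ, p = 0.345, d = 0.462.
X–Z: 5/29 differ, p = 0.172, d = 0.196.
Y–Z: 10/29 differ, p = 0.345, d = 0.462.
The smallest distance is between X and Z.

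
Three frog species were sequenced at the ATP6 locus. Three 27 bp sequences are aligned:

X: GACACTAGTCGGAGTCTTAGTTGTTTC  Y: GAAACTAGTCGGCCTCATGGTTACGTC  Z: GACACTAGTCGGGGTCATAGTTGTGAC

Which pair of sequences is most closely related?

X and Z

X–Y: 8/27 differ, p = 0.296, d = 0.377.
X–Z: 4/27 differ, p = 0.148, d = 0.165.
Y–Z: 7/27 differ, p = 0.259, d = 0.318.
The smallest distance is between X and Z.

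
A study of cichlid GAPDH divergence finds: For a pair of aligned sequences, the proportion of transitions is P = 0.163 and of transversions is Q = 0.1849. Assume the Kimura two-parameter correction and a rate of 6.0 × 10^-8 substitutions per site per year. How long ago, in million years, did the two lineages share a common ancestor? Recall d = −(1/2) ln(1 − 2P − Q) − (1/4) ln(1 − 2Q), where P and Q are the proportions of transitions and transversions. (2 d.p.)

3.94

Under the Kimura two-parameter model, d = −½ ln(1 − 2P − Q) − ¼ ln(1 − 2Q).
1 − 2P − Q = 0.4891, giving −½ ln(0.4891) = 0.357594.
1 − 2Q = 0.6302, giving −¼ ln(0.6302) = 0.115430.
d = 0.357594 + 0.115430 = 0.473024.
Under a molecular clock d = 2μt, so t = d/(2μ) = 0.473024 / (2 × 6.0 × 10^-8) = 3.94 million years.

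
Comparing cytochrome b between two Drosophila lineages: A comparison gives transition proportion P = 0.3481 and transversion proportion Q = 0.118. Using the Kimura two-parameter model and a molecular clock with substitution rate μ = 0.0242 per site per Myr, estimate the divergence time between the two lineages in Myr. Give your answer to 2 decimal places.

Under the Kimura two-parameter model, d = −½ ln(1 − 2P − Q) − ¼ ln(1 − 2Q).
1 − 2P − Q = 0.1858, giving −½ ln(0.1858) = 0.841542.
1 − 2Q = 0.764, giving −¼ ln(0.764) = 0.067297.
d = 0.841542 + 0.067297 = 0.908839.
Under a molecular clock d = 2μt, so t = d/(2μ) = 0.908839 / (2 × 0.0242) = 18.78 Myr.

18.78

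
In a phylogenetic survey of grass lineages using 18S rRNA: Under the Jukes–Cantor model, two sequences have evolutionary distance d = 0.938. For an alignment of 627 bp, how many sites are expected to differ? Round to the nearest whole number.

336

Invert JC69: p = (3/4)(1 − e^(−4d/3)) = 0.75 × (1 − e^(-1.250667)) = 0.75 × (1 − 0.286314) = 0.535265.
Expected differing sites = pL ≈ 0.535265 × 627 = 335.611155 ≈ 336.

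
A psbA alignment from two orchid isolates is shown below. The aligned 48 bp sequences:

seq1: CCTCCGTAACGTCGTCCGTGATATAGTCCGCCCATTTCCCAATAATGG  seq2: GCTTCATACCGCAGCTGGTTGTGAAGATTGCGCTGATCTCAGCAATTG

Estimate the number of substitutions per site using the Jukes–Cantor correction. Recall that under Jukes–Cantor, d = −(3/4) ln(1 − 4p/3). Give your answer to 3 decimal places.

The sequences differ at 24 of 48 sites, so p = 24/48 = 0.5.
d = −(3/4) ln(1 − 4p/3) = −0.75 ln(1 − 0.666667) = −0.75 ln(0.333333)
  = −0.75 × (-1.098613) = 0.823960 substitutions/site.

0.824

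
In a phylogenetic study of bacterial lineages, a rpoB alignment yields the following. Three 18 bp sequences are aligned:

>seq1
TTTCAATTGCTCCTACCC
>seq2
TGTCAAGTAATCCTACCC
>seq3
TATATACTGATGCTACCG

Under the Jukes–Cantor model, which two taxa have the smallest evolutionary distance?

seq1–seq2: 4/18 differ, p = 0.222, d = 0.264.
seq1–seq3: 7/18 differ, p = 0.389, d = 0.548.
seq2–seq3: 7/18 differ, p = 0.389, d = 0.548.
The smallest distance is between seq1 and seq2.

seq1 and seq2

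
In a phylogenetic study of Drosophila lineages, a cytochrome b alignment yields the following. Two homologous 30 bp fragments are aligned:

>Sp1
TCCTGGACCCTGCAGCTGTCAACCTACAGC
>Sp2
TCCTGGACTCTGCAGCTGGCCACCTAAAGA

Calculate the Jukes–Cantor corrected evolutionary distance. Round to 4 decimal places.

0.1885

The sequences differ at 5 of 30 sites (9, 19, 21, 27, 30), so p = 5/30 ≈ 0.166667.
d = −(3/4) ln(1 − 4p/3) = −0.75 ln(1 − 0.222223) = −0.75 ln(0.777777)
  = −0.75 × (-0.251315) = 0.188486 substitutions/site.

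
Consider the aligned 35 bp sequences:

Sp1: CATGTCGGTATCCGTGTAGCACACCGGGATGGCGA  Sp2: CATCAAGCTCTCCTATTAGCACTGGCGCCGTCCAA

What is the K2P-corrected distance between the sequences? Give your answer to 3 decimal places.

1.280

Of 35 sites, 1 differences are transitions and 17 are transversions, so P = 1/35 ≈ 0.028571 and Q = 17/35 ≈ 0.485714.
Under the Kimura two-parameter model, d = −½ ln(1 − 2P − Q) − ¼ ln(1 − 2Q).
1 − 2P − Q = 0.457144, giving −½ ln(0.457144) = 0.391378.
1 − 2Q = 0.028572, giving −¼ ln(0.028572) = 0.888832.
d = 0.391378 + 0.888832 = 1.280210.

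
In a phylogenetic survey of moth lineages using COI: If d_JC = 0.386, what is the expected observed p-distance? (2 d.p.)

0.30

p = (3/4)(1 − e^(−4d/3)) = 0.75 × (1 − e^(-0.514667)) = 0.75 × (1 − 0.597700) = 0.301725.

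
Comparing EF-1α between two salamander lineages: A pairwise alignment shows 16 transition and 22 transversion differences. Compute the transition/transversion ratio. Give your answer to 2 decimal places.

R = 16/22 = 0.727272… ≈ 0.73 (to 2 d.p.).

0.73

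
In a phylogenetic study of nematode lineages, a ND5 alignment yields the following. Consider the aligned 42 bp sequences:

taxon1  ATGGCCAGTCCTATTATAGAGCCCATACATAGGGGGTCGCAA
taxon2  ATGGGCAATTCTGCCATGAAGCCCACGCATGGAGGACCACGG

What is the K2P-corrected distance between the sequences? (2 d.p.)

0.78

Of 42 sites, 16 differences are transitions and 1 are transversions, so P = 16/42 ≈ 0.380952 and Q = 1/42 ≈ 0.02381.
Under the Kimura two-parameter model, d = −½ ln(1 − 2P − Q) − ¼ ln(1 − 2Q).
1 − 2P − Q = 0.214286, giving −½ ln(0.214286) = 0.770222.
1 − 2Q = 0.95238, giving −¼ ln(0.95238) = 0.012198.
d = 0.770222 + 0.012198 = 0.782420.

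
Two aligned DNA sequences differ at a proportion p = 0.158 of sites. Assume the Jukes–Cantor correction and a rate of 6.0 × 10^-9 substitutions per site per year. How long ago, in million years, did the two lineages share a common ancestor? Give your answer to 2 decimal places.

d = −(3/4) ln(1 − 4p/3) = −0.75 ln(1 − 0.210667) = −0.75 ln(0.789333)
  = −0.75 × (-0.236567) = 0.177425 substitutions/site.
Under a molecular clock d = 2μt, so t = d/(2μ) = 0.177425 / (2 × 6.0 × 10^-9) = 14.79 million years.

14.79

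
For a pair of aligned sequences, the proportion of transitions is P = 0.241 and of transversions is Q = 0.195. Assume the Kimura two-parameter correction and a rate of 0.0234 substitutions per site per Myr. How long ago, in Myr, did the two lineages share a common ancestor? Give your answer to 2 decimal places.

14.71

Under the Kimura two-parameter model, d = −½ ln(1 − 2P − Q) − ¼ ln(1 − 2Q).
1 − 2P − Q = 0.323, giving −½ ln(0.323) = 0.565051.
1 − 2Q = 0.61, giving −¼ ln(0.61) = 0.123574.
d = 0.565051 + 0.123574 = 0.688625.
Under a molecular clock d = 2μt, so t = d/(2μ) = 0.688625 / (2 × 0.0234) = 14.71 Myr.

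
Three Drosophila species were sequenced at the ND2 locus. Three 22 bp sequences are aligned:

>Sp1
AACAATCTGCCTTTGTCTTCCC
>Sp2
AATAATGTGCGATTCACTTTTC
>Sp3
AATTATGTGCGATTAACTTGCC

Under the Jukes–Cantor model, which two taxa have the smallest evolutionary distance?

Sp2 and Sp3

Sp1–Sp2: 8/22 differ, p = 0.364, d = 0.497.
Sp1–Sp3: 8/22 differ, p = 0.364, d = 0.497.
Sp2–Sp3: 4/22 differ, p = 0.182, d = 0.208.
The smallest distance is between Sp2 and Sp3.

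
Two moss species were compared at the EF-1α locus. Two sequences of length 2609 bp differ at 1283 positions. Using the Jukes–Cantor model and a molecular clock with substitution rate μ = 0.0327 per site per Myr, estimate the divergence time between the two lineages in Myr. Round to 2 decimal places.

12.23

p = 1283/2609 ≈ 0.491759.
d = −(3/4) ln(1 − 4p/3) = −0.75 ln(1 − 0.655679) = −0.75 ln(0.344321)
  = −0.75 × (-1.066181) = 0.799636 substitutions/site.
Under a molecular clock d = 2μt, so t = d/(2μ) = 0.799636 / (2 × 0.0327) = 12.23 Myr.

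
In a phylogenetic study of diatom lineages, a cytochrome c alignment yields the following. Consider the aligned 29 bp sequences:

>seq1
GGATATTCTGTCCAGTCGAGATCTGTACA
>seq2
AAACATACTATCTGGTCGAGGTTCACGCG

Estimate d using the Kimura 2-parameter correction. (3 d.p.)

1.355

Of 29 sites, 13 differences are transitions and 1 are transversions, so P = 13/29 ≈ 0.448276 and Q = 1/29 ≈ 0.034483.
Under the Kimura two-parameter model, d = −½ ln(1 − 2P − Q) − ¼ ln(1 − 2Q).
1 − 2P − Q = 0.068965, giving −½ ln(0.068965) = 1.337078.
1 − 2Q = 0.931034, giving −¼ ln(0.931034) = 0.017865.
d = 1.337078 + 0.017865 = 1.354943.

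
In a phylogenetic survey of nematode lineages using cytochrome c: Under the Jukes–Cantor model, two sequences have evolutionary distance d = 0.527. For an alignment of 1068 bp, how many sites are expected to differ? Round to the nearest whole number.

404

Invert JC69: p = (3/4)(1 − e^(−4d/3)) = 0.75 × (1 − e^(-0.702667)) = 0.75 × (1 − 0.495263) = 0.378553.
Expected differing sites = pL ≈ 0.378553 × 1068 = 404.294604 ≈ 404.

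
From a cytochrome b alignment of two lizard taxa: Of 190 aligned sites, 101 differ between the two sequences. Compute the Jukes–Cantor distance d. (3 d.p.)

p = 101/190 ≈ 0.531579.
d = −(3/4) ln(1 − 4p/3) = −0.75 ln(1 − 0.708772) = −0.75 ln(0.291228)
  = −0.75 × (-1.233649) = 0.925237 substitutions/site.

0.925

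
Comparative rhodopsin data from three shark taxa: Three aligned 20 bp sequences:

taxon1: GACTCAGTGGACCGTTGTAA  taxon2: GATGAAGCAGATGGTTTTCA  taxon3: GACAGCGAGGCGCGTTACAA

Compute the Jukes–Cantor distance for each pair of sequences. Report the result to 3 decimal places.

d(taxon1,taxon2) = 0.687, d(taxon1,taxon3) = 0.572, d(taxon2,taxon3) = 1.207

taxon1–taxon2: 9/20 sites differ → p = 0.45, d = −0.75 ln(1 − 0.6) = 0.687218 ≈ 0.687.
taxon1–taxon3: 8/20 sites differ → p = 0.4, d = −0.75 ln(1 − 0.533333) = 0.571605 ≈ 0.572.
taxon2–taxon3: 12/20 sites differ → p = 0.6, d = −0.75 ln(1 − 0.8) = 1.207078 ≈ 1.207.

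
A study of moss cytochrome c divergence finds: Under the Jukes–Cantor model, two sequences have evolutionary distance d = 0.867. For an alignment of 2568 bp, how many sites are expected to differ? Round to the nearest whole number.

Invert JC69: p = (3/4)(1 − e^(−4d/3)) = 0.75 × (1 − e^(-1.156)) = 0.75 × (1 − 0.314743) = 0.513943.
Expected differing sites = pL ≈ 0.513943 × 2568 = 1319.805624 ≈ 1320.

1320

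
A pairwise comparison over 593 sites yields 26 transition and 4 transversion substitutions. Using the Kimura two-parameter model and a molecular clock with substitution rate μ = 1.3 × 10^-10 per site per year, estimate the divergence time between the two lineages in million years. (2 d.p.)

203.82

P = 26/593 ≈ 0.043845 and Q = 4/593 ≈ 0.006745.
Under the Kimura two-parameter model, d = −½ ln(1 − 2P − Q) − ¼ ln(1 − 2Q).
1 − 2P − Q = 0.905565, giving −½ ln(0.905565) = 0.049598.
1 − 2Q = 0.98651, giving −¼ ln(0.98651) = 0.003395.
d = 0.049598 + 0.003395 = 0.052993.
Under a molecular clock d = 2μt, so t = d/(2μ) = 0.052993 / (2 × 1.3 × 10^-10) = 203.82 million years.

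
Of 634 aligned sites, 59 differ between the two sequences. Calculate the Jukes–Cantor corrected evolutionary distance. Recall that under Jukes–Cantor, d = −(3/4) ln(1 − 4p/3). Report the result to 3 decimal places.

p = 59/634 ≈ 0.09306.
d = −(3/4) ln(1 − 4p/3) = −0.75 ln(1 − 0.12408) = −0.75 ln(0.87592)
  = −0.75 × (-0.132481) = 0.099361 substitutions/site.

0.099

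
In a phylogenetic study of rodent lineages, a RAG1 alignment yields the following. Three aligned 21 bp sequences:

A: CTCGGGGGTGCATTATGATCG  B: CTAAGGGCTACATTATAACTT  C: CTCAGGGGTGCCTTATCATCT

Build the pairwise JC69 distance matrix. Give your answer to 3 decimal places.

d(A,B) = 0.532, d(A,C) = 0.220, d(B,C) = 0.441

A–B: 8/21 sites differ → p ≈ 0.380952, d = −0.75 ln(1 − 0.507936) = 0.531860 ≈ 0.532.
A–C: 4/21 sites differ → p ≈ 0.190476, d = −0.75 ln(1 − 0.253968) = 0.219740 ≈ 0.220.
B–C: 7/21 sites differ → p ≈ 0.333333, d = −0.75 ln(1 − 0.444444) = 0.440839 ≈ 0.441.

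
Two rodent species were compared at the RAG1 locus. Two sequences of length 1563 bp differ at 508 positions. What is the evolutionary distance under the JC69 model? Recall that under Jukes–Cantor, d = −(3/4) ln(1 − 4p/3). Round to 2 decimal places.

p = 508/1563 ≈ 0.325016.
d = −(3/4) ln(1 − 4p/3) = −0.75 ln(1 − 0.433355) = −0.75 ln(0.566645)
  = −0.75 × (-0.568022) = 0.426017 substitutions/site.

0.43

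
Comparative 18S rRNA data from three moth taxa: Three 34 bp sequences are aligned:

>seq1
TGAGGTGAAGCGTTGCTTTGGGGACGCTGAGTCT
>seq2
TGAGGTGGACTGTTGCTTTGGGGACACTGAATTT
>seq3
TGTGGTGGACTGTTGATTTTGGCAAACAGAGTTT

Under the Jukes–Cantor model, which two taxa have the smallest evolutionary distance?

seq1–seq2: 6/34 differ, p = 0.176, d = 0.201.
seq1–seq3: 11/34 differ, p = 0.324, d = 0.423.
seq2–seq3: 7/34 differ, p = 0.206, d = 0.241.
The smallest distance is between seq1 and seq2.

seq1 and seq2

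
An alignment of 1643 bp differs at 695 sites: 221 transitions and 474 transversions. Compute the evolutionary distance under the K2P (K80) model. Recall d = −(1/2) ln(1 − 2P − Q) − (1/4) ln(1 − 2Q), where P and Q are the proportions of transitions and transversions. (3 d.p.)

0.623

P = 221/1643 ≈ 0.13451 and Q = 474/1643 ≈ 0.288497.
Under the Kimura two-parameter model, d = −½ ln(1 − 2P − Q) − ¼ ln(1 − 2Q).
1 − 2P − Q = 0.442483, giving −½ ln(0.442483) = 0.407677.
1 − 2Q = 0.423006, giving −¼ ln(0.423006) = 0.215092.
d = 0.407677 + 0.215092 = 0.622769.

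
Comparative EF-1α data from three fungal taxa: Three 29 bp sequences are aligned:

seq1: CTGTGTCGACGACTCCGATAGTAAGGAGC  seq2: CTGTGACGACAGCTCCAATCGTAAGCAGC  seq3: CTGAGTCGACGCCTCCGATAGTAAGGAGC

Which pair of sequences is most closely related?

seq1 and seq3

seq1–seq2: 6/29 differ, p = 0.207, d = 0.242.
seq1–seq3: 2/29 differ, p = 0.069, d = 0.072.
seq2–seq3: 7/29 differ, p = 0.241, d = 0.291.
The smallest distance is between seq1 and seq3.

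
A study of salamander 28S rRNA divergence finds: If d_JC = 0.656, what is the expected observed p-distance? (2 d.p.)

p = (3/4)(1 − e^(−4d/3)) = 0.75 × (1 − e^(-0.874667)) = 0.75 × (1 − 0.417001) = 0.437249.

0.44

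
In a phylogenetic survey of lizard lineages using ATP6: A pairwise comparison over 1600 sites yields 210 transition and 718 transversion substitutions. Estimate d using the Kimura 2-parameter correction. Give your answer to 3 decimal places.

P = 210/1600 = 0.13125 and Q = 718/1600 = 0.44875.
Under the Kimura two-parameter model, d = −½ ln(1 − 2P − Q) − ¼ ln(1 − 2Q).
1 − 2P − Q = 0.28875, giving −½ ln(0.28875) = 0.621097.
1 − 2Q = 0.1025, giving −¼ ln(0.1025) = 0.569473.
d = 0.621097 + 0.569473 = 1.190570.

1.191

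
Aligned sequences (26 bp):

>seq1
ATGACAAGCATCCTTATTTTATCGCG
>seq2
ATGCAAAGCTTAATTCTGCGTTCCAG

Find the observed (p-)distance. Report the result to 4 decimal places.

The sequences differ at 12 of 26 positions.
p = 12/26 = 0.461538… ≈ 0.4615 (to 4 d.p.).

0.4615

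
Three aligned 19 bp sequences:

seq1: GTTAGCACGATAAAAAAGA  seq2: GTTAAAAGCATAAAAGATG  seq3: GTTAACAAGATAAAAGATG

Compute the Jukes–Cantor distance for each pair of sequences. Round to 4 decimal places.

seq1–seq2: 7/19 sites differ → p ≈ 0.368421, d = −0.75 ln(1 − 0.491228) = 0.506816 ≈ 0.5068.
seq1–seq3: 5/19 sites differ → p ≈ 0.263158, d = −0.75 ln(1 − 0.350877) = 0.324100 ≈ 0.3241.
seq2–seq3: 3/19 sites differ → p ≈ 0.157895, d = −0.75 ln(1 − 0.210527) = 0.177292 ≈ 0.1773.

d(seq1,seq2) = 0.5068, d(seq1,seq3) = 0.3241, d(seq2,seq3) = 0.1773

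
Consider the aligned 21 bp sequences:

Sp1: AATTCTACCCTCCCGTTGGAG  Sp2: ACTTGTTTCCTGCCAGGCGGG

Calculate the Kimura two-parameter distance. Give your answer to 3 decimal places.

0.757

Of 21 sites, 3 differences are transitions and 7 are transversions, so P = 3/21 ≈ 0.142857 and Q = 7/21 ≈ 0.333333.
Under the Kimura two-parameter model, d = −½ ln(1 − 2P − Q) − ¼ ln(1 − 2Q).
1 − 2P − Q = 0.380953, giving −½ ln(0.380953) = 0.482540.
1 − 2Q = 0.333334, giving −¼ ln(0.333334) = 0.274653.
d = 0.482540 + 0.274653 = 0.757193.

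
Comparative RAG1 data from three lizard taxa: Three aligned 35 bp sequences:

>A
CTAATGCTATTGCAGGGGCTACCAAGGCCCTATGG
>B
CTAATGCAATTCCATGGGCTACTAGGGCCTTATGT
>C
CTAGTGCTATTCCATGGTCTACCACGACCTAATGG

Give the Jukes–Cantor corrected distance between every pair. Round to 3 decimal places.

d(A,B) = 0.233, d(A,C) = 0.273, d(B,C) = 0.273

A–B: 7/35 sites differ → p = 0.2, d = −0.75 ln(1 − 0.266667) = 0.232617 ≈ 0.233.
A–C: 8/35 sites differ → p ≈ 0.228571, d = −0.75 ln(1 − 0.304761) = 0.272625 ≈ 0.273.
B–C: 8/35 sites differ → p ≈ 0.228571, d = −0.75 ln(1 − 0.304761) = 0.272625 ≈ 0.273.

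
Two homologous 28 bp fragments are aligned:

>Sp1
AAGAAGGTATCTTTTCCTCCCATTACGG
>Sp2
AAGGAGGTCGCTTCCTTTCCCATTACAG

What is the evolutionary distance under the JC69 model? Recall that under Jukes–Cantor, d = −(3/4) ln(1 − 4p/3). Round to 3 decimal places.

The sequences differ at 8 of 28 sites (4, 9, 10, 14, 15, 16, 17, 27), so p = 8/28 ≈ 0.285714.
d = −(3/4) ln(1 − 4p/3) = −0.75 ln(1 − 0.380952) = −0.75 ln(0.619048)
  = −0.75 × (-0.479572) = 0.359679 substitutions/site.

0.360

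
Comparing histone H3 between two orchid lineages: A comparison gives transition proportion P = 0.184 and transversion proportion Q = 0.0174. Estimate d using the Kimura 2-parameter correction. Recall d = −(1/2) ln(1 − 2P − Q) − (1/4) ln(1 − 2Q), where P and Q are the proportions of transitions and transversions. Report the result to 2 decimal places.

0.25

Under the Kimura two-parameter model, d = −½ ln(1 − 2P − Q) − ¼ ln(1 − 2Q).
1 − 2P − Q = 0.6146, giving −½ ln(0.6146) = 0.243392.
1 − 2Q = 0.9652, giving −¼ ln(0.9652) = 0.008855.
d = 0.243392 + 0.008855 = 0.252247.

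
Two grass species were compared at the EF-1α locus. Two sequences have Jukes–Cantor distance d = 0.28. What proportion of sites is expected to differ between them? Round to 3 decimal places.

0.234

p = (3/4)(1 − e^(−4d/3)) = 0.75 × (1 − e^(-0.373333)) = 0.75 × (1 − 0.688436) = 0.233673.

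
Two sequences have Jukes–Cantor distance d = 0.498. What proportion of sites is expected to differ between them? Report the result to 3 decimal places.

p = (3/4)(1 − e^(−4d/3)) = 0.75 × (1 − e^(-0.664)) = 0.75 × (1 − 0.514788) = 0.363909.

0.364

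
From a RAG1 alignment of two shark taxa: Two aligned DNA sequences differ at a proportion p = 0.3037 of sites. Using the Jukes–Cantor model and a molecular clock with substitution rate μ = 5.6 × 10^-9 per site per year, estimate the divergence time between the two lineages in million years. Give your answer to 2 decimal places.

d = −(3/4) ln(1 − 4p/3) = −0.75 ln(1 − 0.404933) = −0.75 ln(0.595067)
  = −0.75 × (-0.519081) = 0.389311 substitutions/site.
Under a molecular clock d = 2μt, so t = d/(2μ) = 0.389311 / (2 × 5.6 × 10^-9) = 34.76 million years.

34.76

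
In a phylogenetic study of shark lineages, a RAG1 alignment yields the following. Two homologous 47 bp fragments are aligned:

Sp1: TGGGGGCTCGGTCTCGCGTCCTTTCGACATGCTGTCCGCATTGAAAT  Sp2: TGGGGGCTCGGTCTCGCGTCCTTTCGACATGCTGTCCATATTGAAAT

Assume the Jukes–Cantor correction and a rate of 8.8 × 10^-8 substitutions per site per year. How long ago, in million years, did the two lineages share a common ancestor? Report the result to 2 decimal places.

0.25

The sequences differ at 2 of 47 sites (38, 39), so p = 2/47 ≈ 0.042553.
d = −(3/4) ln(1 − 4p/3) = −0.75 ln(1 − 0.056737) = −0.75 ln(0.943263)
  = −0.75 × (-0.058410) = 0.043808 substitutions/site.
Under a molecular clock d = 2μt, so t = d/(2μ) = 0.043808 / (2 × 8.8 × 10^-8) = 0.25 million years.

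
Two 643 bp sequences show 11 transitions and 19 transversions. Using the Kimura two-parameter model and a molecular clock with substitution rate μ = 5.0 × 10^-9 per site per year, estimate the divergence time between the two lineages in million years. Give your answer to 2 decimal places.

P = 11/643 ≈ 0.017107 and Q = 19/643 ≈ 0.029549.
Under the Kimura two-parameter model, d = −½ ln(1 − 2P − Q) − ¼ ln(1 − 2Q).
1 − 2P − Q = 0.936237, giving −½ ln(0.936237) = 0.032943.
1 − 2Q = 0.940902, giving −¼ ln(0.940902) = 0.015229.
d = 0.032943 + 0.015229 = 0.048172.
Under a molecular clock d = 2μt, so t = d/(2μ) = 0.048172 / (2 × 5.0 × 10^-9) = 4.82 million years.

4.82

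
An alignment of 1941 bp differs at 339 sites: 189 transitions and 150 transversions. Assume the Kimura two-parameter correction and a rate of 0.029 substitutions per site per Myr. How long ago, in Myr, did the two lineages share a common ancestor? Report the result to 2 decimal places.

3.46

P = 189/1941 ≈ 0.097372 and Q = 150/1941 ≈ 0.07728.
Under the Kimura two-parameter model, d = −½ ln(1 − 2P − Q) − ¼ ln(1 − 2Q).
1 − 2P − Q = 0.727976, giving −½ ln(0.727976) = 0.158744.
1 − 2Q = 0.84544, giving −¼ ln(0.84544) = 0.041975.
d = 0.158744 + 0.041975 = 0.200719.
Under a molecular clock d = 2μt, so t = d/(2μ) = 0.200719 / (2 × 0.029) = 3.46 Myr.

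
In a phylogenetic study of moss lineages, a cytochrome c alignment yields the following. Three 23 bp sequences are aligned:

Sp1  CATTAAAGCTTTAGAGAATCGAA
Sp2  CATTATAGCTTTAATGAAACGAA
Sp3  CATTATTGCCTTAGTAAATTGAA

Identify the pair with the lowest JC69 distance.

Sp1–Sp2: 4/23 differ, p = 0.174, d = 0.198.
Sp1–Sp3: 6/23 differ, p = 0.261, d = 0.321.
Sp2–Sp3: 6/23 differ, p = 0.261, d = 0.321.
The smallest distance is between Sp1 and Sp2.

Sp1 and Sp2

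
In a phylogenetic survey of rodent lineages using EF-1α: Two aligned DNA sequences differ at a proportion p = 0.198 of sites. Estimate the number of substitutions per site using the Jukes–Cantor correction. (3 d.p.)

0.230

d = −(3/4) ln(1 − 4p/3) = −0.75 ln(1 − 0.264) = −0.75 ln(0.736)
  = −0.75 × (-0.306525) = 0.229894 substitutions/site.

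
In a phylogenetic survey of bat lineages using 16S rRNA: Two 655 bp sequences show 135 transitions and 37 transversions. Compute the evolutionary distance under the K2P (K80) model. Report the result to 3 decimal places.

P = 135/655 ≈ 0.206107 and Q = 37/655 ≈ 0.056489.
Under the Kimura two-parameter model, d = −½ ln(1 − 2P − Q) − ¼ ln(1 − 2Q).
1 − 2P − Q = 0.531297, giving −½ ln(0.531297) = 0.316217.
1 − 2Q = 0.887022, giving −¼ ln(0.887022) = 0.029971.
d = 0.316217 + 0.029971 = 0.346188.

0.346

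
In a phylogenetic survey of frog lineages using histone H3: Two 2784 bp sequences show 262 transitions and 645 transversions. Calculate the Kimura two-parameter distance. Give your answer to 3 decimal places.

0.428

P = 262/2784 ≈ 0.094109 and Q = 645/2784 ≈ 0.231681.
Under the Kimura two-parameter model, d = −½ ln(1 − 2P − Q) − ¼ ln(1 − 2Q).
1 − 2P − Q = 0.580101, giving −½ ln(0.580101) = 0.272277.
1 − 2Q = 0.536638, giving −¼ ln(0.536638) = 0.155608.
d = 0.272277 + 0.155608 = 0.427885.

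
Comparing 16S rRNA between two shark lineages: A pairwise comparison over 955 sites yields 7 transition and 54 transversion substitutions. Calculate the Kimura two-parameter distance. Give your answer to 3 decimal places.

P = 7/955 ≈ 0.00733 and Q = 54/955 ≈ 0.056545.
Under the Kimura two-parameter model, d = −½ ln(1 − 2P − Q) − ¼ ln(1 − 2Q).
1 − 2P − Q = 0.928795, giving −½ ln(0.928795) = 0.036934.
1 − 2Q = 0.88691, giving −¼ ln(0.88691) = 0.030003.
d = 0.036934 + 0.030003 = 0.066937.

0.067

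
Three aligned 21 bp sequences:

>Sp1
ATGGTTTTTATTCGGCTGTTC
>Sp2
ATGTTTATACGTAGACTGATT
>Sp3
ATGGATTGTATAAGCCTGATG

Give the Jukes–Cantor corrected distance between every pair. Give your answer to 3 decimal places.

Sp1–Sp2: 9/21 sites differ → p ≈ 0.428571, d = −0.75 ln(1 − 0.571428) = 0.635472 ≈ 0.635.
Sp1–Sp3: 7/21 sites differ → p ≈ 0.333333, d = −0.75 ln(1 − 0.444444) = 0.440839 ≈ 0.441.
Sp2–Sp3: 10/21 sites differ → p ≈ 0.47619, d = −0.75 ln(1 − 0.63492) = 0.755729 ≈ 0.756.

d(Sp1,Sp2) = 0.635, d(Sp1,Sp3) = 0.441, d(Sp2,Sp3) = 0.756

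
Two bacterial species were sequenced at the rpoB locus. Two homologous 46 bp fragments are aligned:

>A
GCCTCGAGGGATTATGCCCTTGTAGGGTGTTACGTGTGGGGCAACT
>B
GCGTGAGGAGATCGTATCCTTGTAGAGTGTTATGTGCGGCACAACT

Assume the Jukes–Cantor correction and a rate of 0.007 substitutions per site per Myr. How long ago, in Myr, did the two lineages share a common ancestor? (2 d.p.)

27.89

The sequences differ at 14 of 46 sites, so p = 14/46 ≈ 0.304348.
d = −(3/4) ln(1 − 4p/3) = −0.75 ln(1 − 0.405797) = −0.75 ln(0.594203)
  = −0.75 × (-0.520534) = 0.390401 substitutions/site.
Under a molecular clock d = 2μt, so t = d/(2μ) = 0.390401 / (2 × 0.007) = 27.89 Myr.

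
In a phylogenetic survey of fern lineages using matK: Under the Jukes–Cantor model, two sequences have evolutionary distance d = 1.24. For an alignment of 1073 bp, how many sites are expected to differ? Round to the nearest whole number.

651

Invert JC69: p = (3/4)(1 − e^(−4d/3)) = 0.75 × (1 − e^(-1.653333)) = 0.75 × (1 − 0.191411) = 0.606442.
Expected differing sites = pL ≈ 0.606442 × 1073 = 650.712266 ≈ 651.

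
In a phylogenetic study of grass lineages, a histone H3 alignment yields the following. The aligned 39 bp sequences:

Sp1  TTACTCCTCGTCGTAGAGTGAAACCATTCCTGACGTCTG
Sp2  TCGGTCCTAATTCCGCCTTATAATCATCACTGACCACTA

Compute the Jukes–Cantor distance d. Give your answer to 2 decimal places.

0.86

The sequences differ at 20 of 39 sites, so p = 20/39 ≈ 0.512821.
d = −(3/4) ln(1 − 4p/3) = −0.75 ln(1 − 0.683761) = −0.75 ln(0.316239)
  = −0.75 × (-1.151257) = 0.863443 substitutions/site.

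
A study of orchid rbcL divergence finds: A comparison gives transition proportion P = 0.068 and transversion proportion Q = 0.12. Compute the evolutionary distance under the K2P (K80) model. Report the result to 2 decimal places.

Under the Kimura two-parameter model, d = −½ ln(1 − 2P − Q) − ¼ ln(1 − 2Q).
1 − 2P − Q = 0.744, giving −½ ln(0.744) = 0.147857.
1 − 2Q = 0.76, giving −¼ ln(0.76) = 0.068609.
d = 0.147857 + 0.068609 = 0.216466.

0.22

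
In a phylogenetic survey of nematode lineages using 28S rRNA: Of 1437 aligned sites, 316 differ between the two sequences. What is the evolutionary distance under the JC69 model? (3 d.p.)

0.260

p = 316/1437 ≈ 0.219903.
d = −(3/4) ln(1 − 4p/3) = −0.75 ln(1 − 0.293204) = −0.75 ln(0.706796)
  = −0.75 × (-0.347013) = 0.260260 substitutions/site.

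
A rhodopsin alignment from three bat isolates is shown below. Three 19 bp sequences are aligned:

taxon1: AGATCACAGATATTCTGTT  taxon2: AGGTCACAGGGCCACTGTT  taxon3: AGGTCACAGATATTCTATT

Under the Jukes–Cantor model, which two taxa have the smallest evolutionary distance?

taxon1 and taxon3

taxon1–taxon2: 6/19 differ, p = 0.316, d = 0.410.
taxon1–taxon3: 2/19 differ, p = 0.105, d = 0.113.
taxon2–taxon3: 6/19 differ, p = 0.316, d = 0.410.
The smallest distance is between taxon1 and taxon3.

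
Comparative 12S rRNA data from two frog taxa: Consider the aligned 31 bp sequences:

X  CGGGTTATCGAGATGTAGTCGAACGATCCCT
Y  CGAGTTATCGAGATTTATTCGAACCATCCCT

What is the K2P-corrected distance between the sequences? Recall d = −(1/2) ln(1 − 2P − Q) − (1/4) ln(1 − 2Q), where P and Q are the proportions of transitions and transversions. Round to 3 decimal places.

Of 31 sites, 1 differences are transitions and 3 are transversions, so P = 1/31 ≈ 0.032258 and Q = 3/31 ≈ 0.096774.
Under the Kimura two-parameter model, d = −½ ln(1 − 2P − Q) − ¼ ln(1 − 2Q).
1 − 2P − Q = 0.83871, giving −½ ln(0.83871) = 0.087945.
1 − 2Q = 0.806452, giving −¼ ln(0.806452) = 0.053778.
d = 0.087945 + 0.053778 = 0.141723.

0.142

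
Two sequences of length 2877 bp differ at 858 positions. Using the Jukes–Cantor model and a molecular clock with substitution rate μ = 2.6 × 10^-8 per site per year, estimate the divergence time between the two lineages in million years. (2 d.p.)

7.31

p = 858/2877 ≈ 0.298227.
d = −(3/4) ln(1 − 4p/3) = −0.75 ln(1 − 0.397636) = −0.75 ln(0.602364)
  = −0.75 × (-0.506893) = 0.380170 substitutions/site.
Under a molecular clock d = 2μt, so t = d/(2μ) = 0.380170 / (2 × 2.6 × 10^-8) = 7.31 million years.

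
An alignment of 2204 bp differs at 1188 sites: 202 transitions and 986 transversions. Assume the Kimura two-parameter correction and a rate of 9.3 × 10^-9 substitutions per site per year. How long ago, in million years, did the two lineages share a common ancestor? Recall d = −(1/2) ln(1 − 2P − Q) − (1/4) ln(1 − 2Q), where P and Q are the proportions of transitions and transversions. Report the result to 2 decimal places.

P = 202/2204 ≈ 0.091652 and Q = 986/2204 ≈ 0.447368.
Under the Kimura two-parameter model, d = −½ ln(1 − 2P − Q) − ¼ ln(1 − 2Q).
1 − 2P − Q = 0.369328, giving −½ ln(0.369328) = 0.498035.
1 − 2Q = 0.105264, giving −¼ ln(0.105264) = 0.562821.
d = 0.498035 + 0.562821 = 1.060856.
Under a molecular clock d = 2μt, so t = d/(2μ) = 1.060856 / (2 × 9.3 × 10^-9) = 57.04 million years.

57.04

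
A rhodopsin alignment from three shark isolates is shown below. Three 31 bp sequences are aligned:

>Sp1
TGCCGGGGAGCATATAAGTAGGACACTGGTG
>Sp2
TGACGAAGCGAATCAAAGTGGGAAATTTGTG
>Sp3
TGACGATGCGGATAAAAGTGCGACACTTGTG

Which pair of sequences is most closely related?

Sp1–Sp2: 11/31 differ, p = 0.355, d = 0.481.
Sp1–Sp3: 9/31 differ, p = 0.290, d = 0.367.
Sp2–Sp3: 6/31 differ, p = 0.194, d = 0.224.
The smallest distance is between Sp2 and Sp3.

Sp2 and Sp3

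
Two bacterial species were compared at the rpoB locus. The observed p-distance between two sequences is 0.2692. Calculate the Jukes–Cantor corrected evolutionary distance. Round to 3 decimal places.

d = −(3/4) ln(1 − 4p/3) = −0.75 ln(1 − 0.358933) = −0.75 ln(0.641067)
  = −0.75 × (-0.444621) = 0.333466 substitutions/site.

0.333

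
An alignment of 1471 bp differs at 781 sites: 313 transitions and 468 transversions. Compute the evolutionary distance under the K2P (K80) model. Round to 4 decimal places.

P = 313/1471 ≈ 0.21278 and Q = 468/1471 ≈ 0.318151.
Under the Kimura two-parameter model, d = −½ ln(1 − 2P − Q) − ¼ ln(1 − 2Q).
1 − 2P − Q = 0.256289, giving −½ ln(0.256289) = 0.680725.
1 − 2Q = 0.363698, giving −¼ ln(0.363698) = 0.252858.
d = 0.680725 + 0.252858 = 0.933583.

0.9336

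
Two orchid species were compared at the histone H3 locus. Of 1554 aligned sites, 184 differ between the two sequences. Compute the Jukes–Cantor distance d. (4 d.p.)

p = 184/1554 ≈ 0.118404.
d = −(3/4) ln(1 − 4p/3) = −0.75 ln(1 − 0.157872) = −0.75 ln(0.842128)
  = −0.75 × (-0.171823) = 0.128867 substitutions/site.

0.1289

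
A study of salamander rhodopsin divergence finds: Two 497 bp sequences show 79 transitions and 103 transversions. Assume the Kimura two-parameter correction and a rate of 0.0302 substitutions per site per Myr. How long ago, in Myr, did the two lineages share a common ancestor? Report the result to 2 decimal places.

P = 79/497 ≈ 0.158954 and Q = 103/497 ≈ 0.207243.
Under the Kimura two-parameter model, d = −½ ln(1 − 2P − Q) − ¼ ln(1 − 2Q).
1 − 2P − Q = 0.474849, giving −½ ln(0.474849) = 0.372379.
1 − 2Q = 0.585514, giving −¼ ln(0.585514) = 0.133816.
d = 0.372379 + 0.133816 = 0.506195.
Under a molecular clock d = 2μt, so t = d/(2μ) = 0.506195 / (2 × 0.0302) = 8.38 Myr.

8.38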